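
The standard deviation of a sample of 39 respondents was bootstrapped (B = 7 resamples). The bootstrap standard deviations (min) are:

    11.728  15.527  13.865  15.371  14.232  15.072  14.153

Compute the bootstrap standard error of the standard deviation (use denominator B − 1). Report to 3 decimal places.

SE* = 1.296

Bootstrap SE is the standard deviation of the 7 replicate standard deviations.
Mean of replicates: (11.728 + 15.527 + 13.865 + 15.371 + 14.232 + 15.072 + 14.153) / 7 = 99.9480 / 7 = 14.2783
Sum of squared deviations: (−2.5503)² + (+1.2487)² + (−0.4133)² + (+1.0927)² + (−0.0463)² + (+0.7937)² + (−0.1253)² = 10.0759
Variance = 10.0759 / 6 = 1.6793
SE* = √1.6793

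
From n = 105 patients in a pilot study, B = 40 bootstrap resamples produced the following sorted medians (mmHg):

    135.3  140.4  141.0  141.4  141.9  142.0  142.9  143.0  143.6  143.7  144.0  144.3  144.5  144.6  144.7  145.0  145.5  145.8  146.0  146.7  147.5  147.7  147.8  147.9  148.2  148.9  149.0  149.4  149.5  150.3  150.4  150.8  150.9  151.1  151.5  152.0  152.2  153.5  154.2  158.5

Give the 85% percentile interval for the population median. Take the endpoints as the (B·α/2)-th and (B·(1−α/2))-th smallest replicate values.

α = 0.15; lower rank = 40 × 0.075 = 3; upper rank = 40 × 0.925 = 37.
The 3rd smallest replicate is 141.0; the 37th is 152.2.

(141.0, 152.2)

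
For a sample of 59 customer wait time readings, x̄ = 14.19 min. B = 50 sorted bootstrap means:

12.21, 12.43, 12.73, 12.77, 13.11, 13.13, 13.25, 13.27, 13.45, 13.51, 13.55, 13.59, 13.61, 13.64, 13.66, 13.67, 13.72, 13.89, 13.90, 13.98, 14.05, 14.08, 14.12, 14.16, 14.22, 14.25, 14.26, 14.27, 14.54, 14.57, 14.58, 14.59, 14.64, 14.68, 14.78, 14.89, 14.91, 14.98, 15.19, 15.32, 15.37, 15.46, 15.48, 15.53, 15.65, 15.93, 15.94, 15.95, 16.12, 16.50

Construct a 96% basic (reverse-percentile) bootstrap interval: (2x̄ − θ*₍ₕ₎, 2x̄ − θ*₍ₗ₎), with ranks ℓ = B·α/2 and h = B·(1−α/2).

Percentile endpoints at ranks 1 and 49: θ*₍1₎ = 12.21, θ*₍49₎ = 16.12.
Basic interval reflects these around x̄:
  lower = 2 × 14.19 − 16.12 = 12.26
  upper = 2 × 14.19 − 12.21 = 16.17

(12.26, 16.17)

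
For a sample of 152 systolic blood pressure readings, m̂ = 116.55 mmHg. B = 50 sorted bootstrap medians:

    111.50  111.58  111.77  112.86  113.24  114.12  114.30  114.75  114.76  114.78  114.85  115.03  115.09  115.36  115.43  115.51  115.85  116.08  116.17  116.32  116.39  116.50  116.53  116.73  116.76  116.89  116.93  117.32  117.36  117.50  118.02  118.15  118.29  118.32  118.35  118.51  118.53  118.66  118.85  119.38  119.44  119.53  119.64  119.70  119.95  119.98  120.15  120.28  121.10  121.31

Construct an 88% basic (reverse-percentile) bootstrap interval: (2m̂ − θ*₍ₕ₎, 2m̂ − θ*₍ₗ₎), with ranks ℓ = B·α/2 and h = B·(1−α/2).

(112.95, 121.33)

Percentile endpoints at ranks 3 and 47: θ*₍3₎ = 111.77, θ*₍47₎ = 120.15.
Basic interval reflects these around m̂:
  lower = 2 × 116.55 − 120.15 = 112.95
  upper = 2 × 116.55 − 111.77 = 121.33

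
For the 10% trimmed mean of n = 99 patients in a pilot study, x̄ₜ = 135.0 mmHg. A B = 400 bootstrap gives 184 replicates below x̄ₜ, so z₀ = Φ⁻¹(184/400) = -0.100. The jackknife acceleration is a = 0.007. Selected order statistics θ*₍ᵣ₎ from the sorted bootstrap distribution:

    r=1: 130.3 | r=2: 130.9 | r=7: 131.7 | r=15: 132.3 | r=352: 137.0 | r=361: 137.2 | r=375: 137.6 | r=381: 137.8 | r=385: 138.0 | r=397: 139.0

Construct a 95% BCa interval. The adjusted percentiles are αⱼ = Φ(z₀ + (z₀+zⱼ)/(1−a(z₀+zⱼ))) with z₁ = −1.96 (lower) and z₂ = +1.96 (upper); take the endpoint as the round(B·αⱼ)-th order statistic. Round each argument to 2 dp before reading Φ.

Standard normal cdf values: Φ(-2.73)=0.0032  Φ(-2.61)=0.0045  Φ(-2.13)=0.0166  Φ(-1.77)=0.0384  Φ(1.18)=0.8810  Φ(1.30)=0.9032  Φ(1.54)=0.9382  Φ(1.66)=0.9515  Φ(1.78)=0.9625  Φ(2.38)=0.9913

Lower: z₀ + z₁ = -0.100 + (-1.960) = -2.060; 1 − a(z₀+z₁) = 1 − (0.007)(-2.060) = 1.0144; argument = -0.100 + (-2.060)/1.0144 = -2.1307 → -2.13.
α₁ = Φ(-2.13) = 0.0166; rank = round(400 × 0.0166) = 7; θ*₍7₎ = 131.7.
Upper: z₀ + z₂ = 1.860; 1 − a(z₀+z₂) = 0.9870; argument = 1.7845 → 1.78; α₂ = 0.9625; rank = 385; θ*₍385₎ = 138.0.

(131.7, 138.0)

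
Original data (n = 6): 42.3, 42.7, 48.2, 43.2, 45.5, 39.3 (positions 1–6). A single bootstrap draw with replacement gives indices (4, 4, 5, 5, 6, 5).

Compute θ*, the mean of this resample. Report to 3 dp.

Resample values: 43.2, 43.2, 45.5, 45.5, 39.3, 45.5.
Mean = (43.2 + 43.2 + 45.5 + 45.5 + 39.3 + 45.5) / 6 = 262.20 / 6 = 43.700

θ* = 43.700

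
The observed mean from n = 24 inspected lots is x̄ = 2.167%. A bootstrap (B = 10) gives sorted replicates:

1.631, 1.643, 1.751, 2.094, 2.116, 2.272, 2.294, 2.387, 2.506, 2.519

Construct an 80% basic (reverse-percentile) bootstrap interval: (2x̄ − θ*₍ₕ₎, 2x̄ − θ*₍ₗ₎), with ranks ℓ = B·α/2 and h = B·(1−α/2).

Percentile endpoints at ranks 1 and 9: θ*₍1₎ = 1.631, θ*₍9₎ = 2.506.
Basic interval reflects these around x̄:
  lower = 2 × 2.167 − 2.506 = 1.828
  upper = 2 × 2.167 − 1.631 = 2.703

(1.828, 2.703)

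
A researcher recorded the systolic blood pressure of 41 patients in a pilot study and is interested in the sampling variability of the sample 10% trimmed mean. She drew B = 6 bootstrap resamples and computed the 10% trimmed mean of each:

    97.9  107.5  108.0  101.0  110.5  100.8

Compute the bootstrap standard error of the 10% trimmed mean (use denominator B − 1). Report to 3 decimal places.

SE* = 5.029

Bootstrap SE is the standard deviation of the 6 replicate 10% trimmed means.
Mean of replicates: (97.9 + 107.5 + 108.0 + 101.0 + 110.5 + 100.8) / 6 = 625.7000 / 6 = 104.2833
Sum of squared deviations: (−6.3833)² + (+3.2167)² + (+3.7167)² + (−3.2833)² + (+6.2167)² + (−3.4833)² = 126.4683
Variance = 126.4683 / 5 = 25.2937
SE* = √25.2937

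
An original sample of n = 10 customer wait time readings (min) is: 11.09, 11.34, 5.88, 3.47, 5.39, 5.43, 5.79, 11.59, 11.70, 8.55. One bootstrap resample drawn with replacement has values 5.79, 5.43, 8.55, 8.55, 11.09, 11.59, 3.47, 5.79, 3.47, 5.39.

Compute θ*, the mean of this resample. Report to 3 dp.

θ* = 6.912

Mean = (5.79 + 5.43 + 8.55 + 8.55 + 11.09 + 11.59 + 3.47 + 5.79 + 3.47 + 5.39) / 10 = 69.120 / 10 = 6.912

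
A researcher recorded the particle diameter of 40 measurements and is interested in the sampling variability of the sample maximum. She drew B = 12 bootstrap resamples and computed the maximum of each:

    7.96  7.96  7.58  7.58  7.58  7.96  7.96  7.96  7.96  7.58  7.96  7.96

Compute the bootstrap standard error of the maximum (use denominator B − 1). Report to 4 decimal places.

Bootstrap SE is the standard deviation of the 12 replicate maximums.
Mean of replicates: (7.96 + 7.96 + 7.58 + 7.58 + 7.58 + 7.96 + 7.96 + 7.96 + 7.96 + 7.58 + 7.96 + 7.96) / 12 = 94.00000 / 12 = 7.83333
Sum of squared deviations: (+0.12667)² + (+0.12667)² + (−0.25333)² + (−0.25333)² + (−0.25333)² + (+0.12667)² + (+0.12667)² + (+0.12667)² + (+0.12667)² + (−0.25333)² + (+0.12667)² + (+0.12667)² = 0.38507
Variance = 0.38507 / 11 = 0.03501
SE* = √0.03501

SE* = 0.1871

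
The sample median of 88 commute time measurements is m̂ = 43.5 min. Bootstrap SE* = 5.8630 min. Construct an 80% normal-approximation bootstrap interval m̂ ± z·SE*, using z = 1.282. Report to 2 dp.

(35.98, 51.02)

Margin = 1.282 × 5.8630 = 7.516
Interval: 43.5 ± 7.516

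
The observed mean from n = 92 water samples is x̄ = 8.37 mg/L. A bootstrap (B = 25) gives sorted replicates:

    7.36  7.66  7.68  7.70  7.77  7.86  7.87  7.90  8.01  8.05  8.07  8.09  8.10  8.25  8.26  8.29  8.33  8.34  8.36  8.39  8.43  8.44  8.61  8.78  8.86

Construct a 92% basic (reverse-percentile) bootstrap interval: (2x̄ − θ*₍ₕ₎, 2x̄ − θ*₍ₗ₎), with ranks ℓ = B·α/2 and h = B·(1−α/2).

(7.96, 9.38)

Percentile endpoints at ranks 1 and 24: θ*₍1₎ = 7.36, θ*₍24₎ = 8.78.
Basic interval reflects these around x̄:
  lower = 2 × 8.37 − 8.78 = 7.96
  upper = 2 × 8.37 − 7.36 = 9.38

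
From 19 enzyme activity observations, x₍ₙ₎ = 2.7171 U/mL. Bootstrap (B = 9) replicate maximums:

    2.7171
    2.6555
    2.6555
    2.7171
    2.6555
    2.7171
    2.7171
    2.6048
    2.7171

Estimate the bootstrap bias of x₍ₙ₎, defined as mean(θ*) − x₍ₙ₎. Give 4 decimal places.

bias = −0.0330

mean(θ*) = (2.7171 + 2.6555 + 2.6555 + 2.7171 + 2.6555 + 2.7171 + 2.7171 + 2.6048 + 2.7171) / 9 = 2.68409
bias = 2.68409 − 2.7171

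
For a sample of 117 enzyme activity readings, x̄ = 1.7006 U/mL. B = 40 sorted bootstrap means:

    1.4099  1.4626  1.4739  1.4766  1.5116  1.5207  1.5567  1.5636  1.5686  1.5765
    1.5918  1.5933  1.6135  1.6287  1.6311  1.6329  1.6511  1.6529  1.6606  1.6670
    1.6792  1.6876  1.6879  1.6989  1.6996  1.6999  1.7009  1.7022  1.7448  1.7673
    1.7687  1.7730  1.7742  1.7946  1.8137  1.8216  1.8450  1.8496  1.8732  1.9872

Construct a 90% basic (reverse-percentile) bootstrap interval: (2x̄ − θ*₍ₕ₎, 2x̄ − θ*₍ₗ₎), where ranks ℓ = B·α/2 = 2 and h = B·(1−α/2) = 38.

Percentile endpoints at ranks 2 and 38: θ*₍2₎ = 1.4626, θ*₍38₎ = 1.8496.
Basic interval reflects these around x̄:
  lower = 2 × 1.7006 − 1.8496 = 1.5516
  upper = 2 × 1.7006 − 1.4626 = 1.9386

(1.5516, 1.9386)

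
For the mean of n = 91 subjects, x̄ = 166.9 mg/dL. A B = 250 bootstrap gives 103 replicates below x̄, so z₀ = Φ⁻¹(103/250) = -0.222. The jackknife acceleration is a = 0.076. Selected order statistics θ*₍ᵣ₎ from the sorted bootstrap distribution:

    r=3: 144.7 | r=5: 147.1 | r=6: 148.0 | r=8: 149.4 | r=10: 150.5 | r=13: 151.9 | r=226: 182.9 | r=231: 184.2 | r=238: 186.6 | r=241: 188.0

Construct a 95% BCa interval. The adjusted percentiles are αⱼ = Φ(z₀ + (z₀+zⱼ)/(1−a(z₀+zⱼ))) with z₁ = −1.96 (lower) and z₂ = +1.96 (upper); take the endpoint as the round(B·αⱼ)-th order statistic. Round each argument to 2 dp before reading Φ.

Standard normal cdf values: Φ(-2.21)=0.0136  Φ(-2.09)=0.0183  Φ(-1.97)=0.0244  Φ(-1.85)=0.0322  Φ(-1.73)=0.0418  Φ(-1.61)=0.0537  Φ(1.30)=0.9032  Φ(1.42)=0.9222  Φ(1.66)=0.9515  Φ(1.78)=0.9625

(147.1, 188.0)

Lower: z₀ + z₁ = -0.222 + (-1.960) = -2.182; 1 − a(z₀+z₁) = 1 − (0.076)(-2.182) = 1.1658; argument = -0.222 + (-2.182)/1.1658 = -2.0936 → -2.09.
α₁ = Φ(-2.09) = 0.0183; rank = round(250 × 0.0183) = 5; θ*₍5₎ = 147.1.
Upper: z₀ + z₂ = 1.738; 1 − a(z₀+z₂) = 0.8679; argument = 1.7805 → 1.78; α₂ = 0.9625; rank = 241; θ*₍241₎ = 188.0.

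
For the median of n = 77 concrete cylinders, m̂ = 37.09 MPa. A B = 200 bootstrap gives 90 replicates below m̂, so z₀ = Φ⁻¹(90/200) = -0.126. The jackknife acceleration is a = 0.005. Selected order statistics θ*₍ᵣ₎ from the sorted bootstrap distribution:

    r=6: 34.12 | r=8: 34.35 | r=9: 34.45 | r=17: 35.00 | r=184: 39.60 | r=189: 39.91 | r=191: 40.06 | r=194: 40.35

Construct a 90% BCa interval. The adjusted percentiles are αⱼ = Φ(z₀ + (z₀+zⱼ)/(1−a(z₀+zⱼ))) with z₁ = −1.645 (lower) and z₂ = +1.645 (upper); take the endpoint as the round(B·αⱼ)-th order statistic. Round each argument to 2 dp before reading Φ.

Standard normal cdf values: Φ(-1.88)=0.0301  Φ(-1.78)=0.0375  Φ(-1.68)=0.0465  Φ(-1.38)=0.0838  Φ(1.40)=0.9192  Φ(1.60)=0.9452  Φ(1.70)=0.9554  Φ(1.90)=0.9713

(34.12, 39.60)

Lower: z₀ + z₁ = -0.126 + (-1.645) = -1.771; 1 − a(z₀+z₁) = 1 − (0.005)(-1.771) = 1.0089; argument = -0.126 + (-1.771)/1.0089 = -1.8815 → -1.88.
α₁ = Φ(-1.88) = 0.0301; rank = round(200 × 0.0301) = 6; θ*₍6₎ = 34.12.
Upper: z₀ + z₂ = 1.519; 1 − a(z₀+z₂) = 0.9924; argument = 1.4046 → 1.40; α₂ = 0.9192; rank = 184; θ*₍184₎ = 39.60.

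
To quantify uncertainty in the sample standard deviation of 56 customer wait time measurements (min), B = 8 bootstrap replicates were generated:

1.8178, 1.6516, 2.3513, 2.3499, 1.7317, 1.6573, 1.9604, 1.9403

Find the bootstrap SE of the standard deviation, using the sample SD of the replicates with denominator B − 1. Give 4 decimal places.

Bootstrap SE is the standard deviation of the 8 replicate standard deviations.
Mean of replicates: (1.8178 + 1.6516 + 2.3513 + 2.3499 + 1.7317 + 1.6573 + 1.9604 + 1.9403) / 8 = 15.46030 / 8 = 1.93254
Sum of squared deviations: (−0.11474)² + (−0.28094)² + (+0.41876)² + (+0.41736)² + (−0.20084)² + (−0.27524)² + (+0.02786)² + (+0.00776)² = 0.55857
Variance = 0.55857 / 7 = 0.07980
SE* = √0.07980

SE* = 0.2825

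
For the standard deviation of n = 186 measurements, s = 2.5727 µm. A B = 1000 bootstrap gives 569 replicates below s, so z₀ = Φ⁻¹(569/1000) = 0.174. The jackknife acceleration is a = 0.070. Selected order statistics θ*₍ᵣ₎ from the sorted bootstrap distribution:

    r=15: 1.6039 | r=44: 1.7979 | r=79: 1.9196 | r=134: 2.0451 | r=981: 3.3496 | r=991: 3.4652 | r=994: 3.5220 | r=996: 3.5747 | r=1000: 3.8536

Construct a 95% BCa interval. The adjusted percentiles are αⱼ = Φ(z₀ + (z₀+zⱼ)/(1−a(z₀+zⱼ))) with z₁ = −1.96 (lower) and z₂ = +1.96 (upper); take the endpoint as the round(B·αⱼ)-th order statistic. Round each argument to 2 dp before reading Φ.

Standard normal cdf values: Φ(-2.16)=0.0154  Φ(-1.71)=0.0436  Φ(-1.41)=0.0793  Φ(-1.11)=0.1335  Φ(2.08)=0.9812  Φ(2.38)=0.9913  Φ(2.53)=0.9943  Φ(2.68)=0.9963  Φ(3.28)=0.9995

(1.9196, 3.5747)

Lower: z₀ + z₁ = 0.174 + (-1.960) = -1.786; 1 − a(z₀+z₁) = 1 − (0.070)(-1.786) = 1.1250; argument = 0.174 + (-1.786)/1.1250 = -1.4135 → -1.41.
α₁ = Φ(-1.41) = 0.0793; rank = round(1000 × 0.0793) = 79; θ*₍79₎ = 1.9196.
Upper: z₀ + z₂ = 2.134; 1 − a(z₀+z₂) = 0.8506; argument = 2.6828 → 2.68; α₂ = 0.9963; rank = 996; θ*₍996₎ = 3.5747.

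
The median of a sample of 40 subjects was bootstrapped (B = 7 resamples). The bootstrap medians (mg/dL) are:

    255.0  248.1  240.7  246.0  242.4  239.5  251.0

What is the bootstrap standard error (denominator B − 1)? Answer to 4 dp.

SE* = 5.6810

Bootstrap SE is the standard deviation of the 7 replicate medians.
Mean of replicates: (255.0 + 248.1 + 240.7 + 246.0 + 242.4 + 239.5 + 251.0) / 7 = 1722.70000 / 7 = 246.10000
Sum of squared deviations: (+8.90000)² + (+2.00000)² + (−5.40000)² + (−0.10000)² + (−3.70000)² + (−6.60000)² + (+4.90000)² = 193.64000
Variance = 193.64000 / 6 = 32.27333
SE* = √32.27333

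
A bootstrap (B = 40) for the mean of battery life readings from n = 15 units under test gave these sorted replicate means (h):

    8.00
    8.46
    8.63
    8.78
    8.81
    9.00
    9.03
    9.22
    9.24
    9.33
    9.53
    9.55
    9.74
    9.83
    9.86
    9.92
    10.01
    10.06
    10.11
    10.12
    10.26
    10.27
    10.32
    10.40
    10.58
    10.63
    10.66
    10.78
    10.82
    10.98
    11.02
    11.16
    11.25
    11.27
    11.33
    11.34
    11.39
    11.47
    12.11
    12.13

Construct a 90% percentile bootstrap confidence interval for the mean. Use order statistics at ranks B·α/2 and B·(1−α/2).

α = 0.10; lower rank = 40 × 0.050 = 2; upper rank = 40 × 0.950 = 38.
The 2nd smallest replicate is 8.46; the 38th is 11.47.

(8.46, 11.47)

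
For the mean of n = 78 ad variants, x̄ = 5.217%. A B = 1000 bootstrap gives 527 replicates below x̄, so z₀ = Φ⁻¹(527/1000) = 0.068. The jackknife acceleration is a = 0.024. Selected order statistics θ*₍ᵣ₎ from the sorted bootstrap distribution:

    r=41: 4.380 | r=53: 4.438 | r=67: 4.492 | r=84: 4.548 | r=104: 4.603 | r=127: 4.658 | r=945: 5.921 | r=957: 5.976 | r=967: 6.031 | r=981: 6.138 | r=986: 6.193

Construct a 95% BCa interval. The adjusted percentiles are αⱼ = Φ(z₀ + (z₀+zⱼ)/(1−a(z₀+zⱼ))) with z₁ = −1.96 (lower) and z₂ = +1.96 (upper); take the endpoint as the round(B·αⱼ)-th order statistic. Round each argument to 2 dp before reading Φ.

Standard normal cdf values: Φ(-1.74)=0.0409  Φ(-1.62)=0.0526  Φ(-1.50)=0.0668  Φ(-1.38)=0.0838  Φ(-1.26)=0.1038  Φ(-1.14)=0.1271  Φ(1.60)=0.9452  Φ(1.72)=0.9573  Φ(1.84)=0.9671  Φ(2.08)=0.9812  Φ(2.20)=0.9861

(4.380, 6.193)

Lower: z₀ + z₁ = 0.068 + (-1.960) = -1.892; 1 − a(z₀+z₁) = 1 − (0.024)(-1.892) = 1.0454; argument = 0.068 + (-1.892)/1.0454 = -1.7418 → -1.74.
α₁ = Φ(-1.74) = 0.0409; rank = round(1000 × 0.0409) = 41; θ*₍41₎ = 4.380.
Upper: z₀ + z₂ = 2.028; 1 − a(z₀+z₂) = 0.9513; argument = 2.1998 → 2.20; α₂ = 0.9861; rank = 986; θ*₍986₎ = 6.193.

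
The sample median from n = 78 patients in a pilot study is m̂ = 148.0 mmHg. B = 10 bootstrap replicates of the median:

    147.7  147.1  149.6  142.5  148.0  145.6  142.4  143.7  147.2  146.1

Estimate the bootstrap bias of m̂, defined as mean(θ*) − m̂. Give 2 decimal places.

bias = −2.01

mean(θ*) = (147.7 + 147.1 + 149.6 + 142.5 + 148.0 + 145.6 + 142.4 + 143.7 + 147.2 + 146.1) / 10 = 145.990
bias = 145.990 − 148.0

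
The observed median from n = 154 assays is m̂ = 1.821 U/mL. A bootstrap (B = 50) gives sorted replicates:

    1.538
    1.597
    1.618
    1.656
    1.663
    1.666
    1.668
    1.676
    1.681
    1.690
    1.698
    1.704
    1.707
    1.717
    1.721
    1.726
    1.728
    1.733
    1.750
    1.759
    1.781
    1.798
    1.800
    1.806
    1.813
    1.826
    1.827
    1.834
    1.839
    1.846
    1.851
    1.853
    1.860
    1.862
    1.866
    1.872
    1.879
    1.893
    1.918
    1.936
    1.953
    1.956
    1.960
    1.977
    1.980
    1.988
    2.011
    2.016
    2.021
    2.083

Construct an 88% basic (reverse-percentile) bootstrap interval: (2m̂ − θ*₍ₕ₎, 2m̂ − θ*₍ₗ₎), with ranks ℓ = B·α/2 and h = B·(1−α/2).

(1.631, 2.024)

Percentile endpoints at ranks 3 and 47: θ*₍3₎ = 1.618, θ*₍47₎ = 2.011.
Basic interval reflects these around m̂:
  lower = 2 × 1.821 − 2.011 = 1.631
  upper = 2 × 1.821 − 1.618 = 2.024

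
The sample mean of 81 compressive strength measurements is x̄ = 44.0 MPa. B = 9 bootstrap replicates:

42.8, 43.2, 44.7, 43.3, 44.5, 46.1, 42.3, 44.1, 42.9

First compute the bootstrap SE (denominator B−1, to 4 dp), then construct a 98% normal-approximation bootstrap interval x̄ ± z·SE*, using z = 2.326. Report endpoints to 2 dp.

(41.23, 46.77)

Mean of replicates = 43.7667; sum of squared deviations = 11.3400; SE* = √(11.3400/8) = 1.1906
Margin = 2.326 × 1.1906 = 2.769
Interval: 44.0 ± 2.769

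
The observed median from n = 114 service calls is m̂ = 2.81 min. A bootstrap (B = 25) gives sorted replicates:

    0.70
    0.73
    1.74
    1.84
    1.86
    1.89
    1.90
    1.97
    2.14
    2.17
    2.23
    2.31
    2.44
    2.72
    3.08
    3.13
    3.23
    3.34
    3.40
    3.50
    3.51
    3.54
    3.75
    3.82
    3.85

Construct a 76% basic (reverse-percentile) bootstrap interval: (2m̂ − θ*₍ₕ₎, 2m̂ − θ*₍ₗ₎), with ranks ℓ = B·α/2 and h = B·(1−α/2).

(2.08, 3.88)

Percentile endpoints at ranks 3 and 22: θ*₍3₎ = 1.74, θ*₍22₎ = 3.54.
Basic interval reflects these around m̂:
  lower = 2 × 2.81 − 3.54 = 2.08
  upper = 2 × 2.81 − 1.74 = 3.88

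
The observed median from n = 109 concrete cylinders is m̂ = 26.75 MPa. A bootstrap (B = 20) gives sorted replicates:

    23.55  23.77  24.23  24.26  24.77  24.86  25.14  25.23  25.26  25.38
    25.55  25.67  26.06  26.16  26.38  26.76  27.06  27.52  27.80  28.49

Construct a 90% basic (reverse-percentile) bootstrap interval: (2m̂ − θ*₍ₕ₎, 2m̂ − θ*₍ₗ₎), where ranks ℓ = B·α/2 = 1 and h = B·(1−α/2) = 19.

Percentile endpoints at ranks 1 and 19: θ*₍1₎ = 23.55, θ*₍19₎ = 27.80.
Basic interval reflects these around m̂:
  lower = 2 × 26.75 − 27.80 = 25.70
  upper = 2 × 26.75 − 23.55 = 29.95

(25.70, 29.95)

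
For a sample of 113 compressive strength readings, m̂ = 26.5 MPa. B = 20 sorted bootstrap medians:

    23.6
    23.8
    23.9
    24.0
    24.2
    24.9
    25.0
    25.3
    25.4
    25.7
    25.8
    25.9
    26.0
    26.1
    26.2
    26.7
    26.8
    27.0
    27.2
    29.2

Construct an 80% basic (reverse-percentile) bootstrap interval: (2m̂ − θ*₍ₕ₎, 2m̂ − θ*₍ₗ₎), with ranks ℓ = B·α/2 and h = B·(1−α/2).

(26.0, 29.2)

Percentile endpoints at ranks 2 and 18: θ*₍2₎ = 23.8, θ*₍18₎ = 27.0.
Basic interval reflects these around m̂:
  lower = 2 × 26.5 − 27.0 = 26.0
  upper = 2 × 26.5 − 23.8 = 29.2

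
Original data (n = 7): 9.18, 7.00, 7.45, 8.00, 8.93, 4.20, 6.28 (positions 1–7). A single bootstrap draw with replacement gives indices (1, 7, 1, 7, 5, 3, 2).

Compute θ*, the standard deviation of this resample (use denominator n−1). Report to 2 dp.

θ* = 1.32

Resample values: 9.18, 6.28, 9.18, 6.28, 8.93, 7.45, 7.00.
Mean = 7.7571; sum of squared deviations = 10.4561
s² = 10.4561 / 6 = 1.7427
s = √1.7427 = 1.32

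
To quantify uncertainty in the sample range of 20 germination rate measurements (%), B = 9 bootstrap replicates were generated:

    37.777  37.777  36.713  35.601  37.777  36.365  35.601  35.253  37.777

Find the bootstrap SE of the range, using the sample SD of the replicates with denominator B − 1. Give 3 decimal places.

Bootstrap SE is the standard deviation of the 9 replicate ranges.
Mean of replicates: (37.777 + 37.777 + 36.713 + 35.601 + 37.777 + 36.365 + 35.601 + 35.253 + 37.777) / 9 = 330.6410 / 9 = 36.7379
Sum of squared deviations: (+1.0391)² + (+1.0391)² + (−0.0249)² + (−1.1369)² + (+1.0391)² + (−0.3729)² + (−1.1369)² + (−1.4849)² + (+1.0391)² = 9.2486
Variance = 9.2486 / 8 = 1.1561
SE* = √1.1561

SE* = 1.075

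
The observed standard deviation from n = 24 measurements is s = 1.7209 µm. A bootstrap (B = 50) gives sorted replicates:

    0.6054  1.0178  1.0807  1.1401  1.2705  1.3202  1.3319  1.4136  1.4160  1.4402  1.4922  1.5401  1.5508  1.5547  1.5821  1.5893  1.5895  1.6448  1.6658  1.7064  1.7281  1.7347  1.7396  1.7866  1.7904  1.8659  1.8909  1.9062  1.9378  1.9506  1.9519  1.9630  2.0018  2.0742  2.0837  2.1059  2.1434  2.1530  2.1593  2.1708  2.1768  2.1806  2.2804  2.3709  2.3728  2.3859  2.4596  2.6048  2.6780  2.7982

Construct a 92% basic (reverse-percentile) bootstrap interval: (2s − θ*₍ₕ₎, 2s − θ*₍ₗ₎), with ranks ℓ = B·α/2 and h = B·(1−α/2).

(0.8370, 2.4240)

Percentile endpoints at ranks 2 and 48: θ*₍2₎ = 1.0178, θ*₍48₎ = 2.6048.
Basic interval reflects these around s:
  lower = 2 × 1.7209 − 2.6048 = 0.8370
  upper = 2 × 1.7209 − 1.0178 = 2.4240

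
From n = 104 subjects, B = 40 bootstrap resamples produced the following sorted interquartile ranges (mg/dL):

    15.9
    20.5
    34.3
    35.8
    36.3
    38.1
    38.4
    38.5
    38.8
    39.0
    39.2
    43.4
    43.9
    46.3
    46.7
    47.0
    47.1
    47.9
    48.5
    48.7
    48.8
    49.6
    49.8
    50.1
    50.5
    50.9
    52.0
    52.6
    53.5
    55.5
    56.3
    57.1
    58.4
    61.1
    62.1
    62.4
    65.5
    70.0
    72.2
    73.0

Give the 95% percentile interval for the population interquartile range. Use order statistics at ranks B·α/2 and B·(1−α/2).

α = 0.05; lower rank = 40 × 0.025 = 1; upper rank = 40 × 0.975 = 39.
The 1st smallest replicate is 15.9; the 39th is 72.2.

(15.9, 72.2)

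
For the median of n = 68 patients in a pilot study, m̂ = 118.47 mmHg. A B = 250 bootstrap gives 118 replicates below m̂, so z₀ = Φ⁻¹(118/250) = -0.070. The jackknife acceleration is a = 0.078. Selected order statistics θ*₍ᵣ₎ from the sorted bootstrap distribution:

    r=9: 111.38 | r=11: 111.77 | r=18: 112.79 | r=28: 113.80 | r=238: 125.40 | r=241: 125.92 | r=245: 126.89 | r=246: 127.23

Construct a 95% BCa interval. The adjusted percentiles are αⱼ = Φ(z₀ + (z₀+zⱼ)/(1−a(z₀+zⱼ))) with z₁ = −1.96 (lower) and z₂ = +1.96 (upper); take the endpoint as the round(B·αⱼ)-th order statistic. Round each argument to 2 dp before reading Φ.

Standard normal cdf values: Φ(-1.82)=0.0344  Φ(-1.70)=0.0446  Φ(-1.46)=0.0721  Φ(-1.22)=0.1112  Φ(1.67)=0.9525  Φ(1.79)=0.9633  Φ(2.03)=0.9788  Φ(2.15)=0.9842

Lower: z₀ + z₁ = -0.070 + (-1.960) = -2.030; 1 − a(z₀+z₁) = 1 − (0.078)(-2.030) = 1.1583; argument = -0.070 + (-2.030)/1.1583 = -1.8225 → -1.82.
α₁ = Φ(-1.82) = 0.0344; rank = round(250 × 0.0344) = 9; θ*₍9₎ = 111.38.
Upper: z₀ + z₂ = 1.890; 1 − a(z₀+z₂) = 0.8526; argument = 2.1468 → 2.15; α₂ = 0.9842; rank = 246; θ*₍246₎ = 127.23.

(111.38, 127.23)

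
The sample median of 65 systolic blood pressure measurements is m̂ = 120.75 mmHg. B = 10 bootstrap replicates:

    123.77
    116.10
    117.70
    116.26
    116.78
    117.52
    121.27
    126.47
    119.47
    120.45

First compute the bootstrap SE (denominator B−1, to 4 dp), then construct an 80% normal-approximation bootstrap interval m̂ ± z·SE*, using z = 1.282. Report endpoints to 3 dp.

(116.321, 125.179)

Mean of replicates = 119.5790; sum of squared deviations = 107.4041; SE* = √(107.4041/9) = 3.4545
Margin = 1.282 × 3.4545 = 4.4287
Interval: 120.75 ± 4.4287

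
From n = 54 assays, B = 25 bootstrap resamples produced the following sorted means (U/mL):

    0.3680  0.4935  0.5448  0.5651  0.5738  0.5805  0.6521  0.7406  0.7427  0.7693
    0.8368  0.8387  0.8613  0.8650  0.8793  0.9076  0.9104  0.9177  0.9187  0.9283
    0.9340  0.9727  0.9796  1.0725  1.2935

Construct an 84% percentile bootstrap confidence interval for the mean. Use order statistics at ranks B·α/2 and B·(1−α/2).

(0.4935, 0.9796)

α = 0.16; lower rank = 25 × 0.080 = 2; upper rank = 25 × 0.920 = 23.
The 2nd smallest replicate is 0.4935; the 23rd is 0.9796.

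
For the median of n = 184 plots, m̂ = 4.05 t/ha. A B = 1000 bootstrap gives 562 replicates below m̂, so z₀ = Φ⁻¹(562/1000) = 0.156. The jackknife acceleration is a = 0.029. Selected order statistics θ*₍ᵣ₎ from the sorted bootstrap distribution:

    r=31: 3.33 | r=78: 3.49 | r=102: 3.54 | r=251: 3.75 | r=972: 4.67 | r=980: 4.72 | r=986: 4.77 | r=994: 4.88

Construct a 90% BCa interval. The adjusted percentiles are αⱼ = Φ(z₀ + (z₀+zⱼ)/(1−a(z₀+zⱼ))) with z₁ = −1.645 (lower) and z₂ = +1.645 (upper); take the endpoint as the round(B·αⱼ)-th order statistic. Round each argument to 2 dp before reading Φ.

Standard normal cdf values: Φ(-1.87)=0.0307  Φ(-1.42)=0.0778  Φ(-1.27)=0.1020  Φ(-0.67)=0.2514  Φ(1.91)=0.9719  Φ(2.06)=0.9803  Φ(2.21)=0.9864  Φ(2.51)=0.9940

Lower: z₀ + z₁ = 0.156 + (-1.645) = -1.489; 1 − a(z₀+z₁) = 1 − (0.029)(-1.489) = 1.0432; argument = 0.156 + (-1.489)/1.0432 = -1.2714 → -1.27.
α₁ = Φ(-1.27) = 0.1020; rank = round(1000 × 0.1020) = 102; θ*₍102₎ = 3.54.
Upper: z₀ + z₂ = 1.801; 1 − a(z₀+z₂) = 0.9478; argument = 2.0562 → 2.06; α₂ = 0.9803; rank = 980; θ*₍980₎ = 4.72.

(3.54, 4.72)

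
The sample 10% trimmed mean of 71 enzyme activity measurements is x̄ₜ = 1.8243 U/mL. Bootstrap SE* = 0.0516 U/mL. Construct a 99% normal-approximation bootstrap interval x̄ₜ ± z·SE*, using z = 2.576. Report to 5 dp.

(1.69138, 1.95722)

Margin = 2.576 × 0.0516 = 0.132922
Interval: 1.8243 ± 0.132922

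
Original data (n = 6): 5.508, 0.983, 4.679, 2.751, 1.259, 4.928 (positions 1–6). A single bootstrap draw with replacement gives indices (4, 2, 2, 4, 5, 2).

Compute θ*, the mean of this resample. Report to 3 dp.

θ* = 1.618

Resample values: 2.751, 0.983, 0.983, 2.751, 1.259, 0.983.
Mean = (2.751 + 0.983 + 0.983 + 2.751 + 1.259 + 0.983) / 6 = 9.7100 / 6 = 1.618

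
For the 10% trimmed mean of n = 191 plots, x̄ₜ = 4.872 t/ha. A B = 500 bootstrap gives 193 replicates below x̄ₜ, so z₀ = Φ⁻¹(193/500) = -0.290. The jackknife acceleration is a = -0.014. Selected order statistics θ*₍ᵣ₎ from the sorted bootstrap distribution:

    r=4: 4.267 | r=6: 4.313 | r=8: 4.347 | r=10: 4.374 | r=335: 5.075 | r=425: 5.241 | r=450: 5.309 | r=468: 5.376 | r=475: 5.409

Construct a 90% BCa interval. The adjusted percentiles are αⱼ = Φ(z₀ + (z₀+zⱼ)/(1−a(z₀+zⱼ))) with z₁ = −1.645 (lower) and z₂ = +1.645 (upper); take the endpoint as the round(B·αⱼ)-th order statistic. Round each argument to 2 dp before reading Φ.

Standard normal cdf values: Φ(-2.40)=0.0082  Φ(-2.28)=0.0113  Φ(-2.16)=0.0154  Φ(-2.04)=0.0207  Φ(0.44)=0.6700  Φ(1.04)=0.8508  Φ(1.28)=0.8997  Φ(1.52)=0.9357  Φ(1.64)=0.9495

(4.313, 5.241)

Lower: z₀ + z₁ = -0.290 + (-1.645) = -1.935; 1 − a(z₀+z₁) = 1 − (-0.014)(-1.935) = 0.9729; argument = -0.290 + (-1.935)/0.9729 = -2.2789 → -2.28.
α₁ = Φ(-2.28) = 0.0113; rank = round(500 × 0.0113) = 6; θ*₍6₎ = 4.313.
Upper: z₀ + z₂ = 1.355; 1 − a(z₀+z₂) = 1.0190; argument = 1.0398 → 1.04; α₂ = 0.8508; rank = 425; θ*₍425₎ = 5.241.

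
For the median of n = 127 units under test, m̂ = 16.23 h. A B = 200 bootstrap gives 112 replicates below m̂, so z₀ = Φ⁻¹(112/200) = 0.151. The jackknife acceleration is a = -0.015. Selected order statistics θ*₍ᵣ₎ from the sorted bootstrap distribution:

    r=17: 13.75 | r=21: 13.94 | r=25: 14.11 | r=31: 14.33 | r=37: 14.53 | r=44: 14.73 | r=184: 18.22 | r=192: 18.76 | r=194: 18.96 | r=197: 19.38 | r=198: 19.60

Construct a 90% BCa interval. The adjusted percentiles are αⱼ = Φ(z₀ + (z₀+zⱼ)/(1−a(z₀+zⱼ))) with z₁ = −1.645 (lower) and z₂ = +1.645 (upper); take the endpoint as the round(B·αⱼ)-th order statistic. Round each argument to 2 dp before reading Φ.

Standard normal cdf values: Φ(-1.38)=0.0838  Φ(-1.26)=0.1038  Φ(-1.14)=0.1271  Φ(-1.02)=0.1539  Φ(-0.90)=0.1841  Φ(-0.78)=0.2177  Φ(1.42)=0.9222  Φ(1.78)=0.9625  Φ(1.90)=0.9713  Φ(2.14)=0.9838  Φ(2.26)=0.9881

Lower: z₀ + z₁ = 0.151 + (-1.645) = -1.494; 1 − a(z₀+z₁) = 1 − (-0.015)(-1.494) = 0.9776; argument = 0.151 + (-1.494)/0.9776 = -1.3772 → -1.38.
α₁ = Φ(-1.38) = 0.0838; rank = round(200 × 0.0838) = 17; θ*₍17₎ = 13.75.
Upper: z₀ + z₂ = 1.796; 1 − a(z₀+z₂) = 1.0269; argument = 1.8999 → 1.90; α₂ = 0.9713; rank = 194; θ*₍194₎ = 18.96.

(13.75, 18.96)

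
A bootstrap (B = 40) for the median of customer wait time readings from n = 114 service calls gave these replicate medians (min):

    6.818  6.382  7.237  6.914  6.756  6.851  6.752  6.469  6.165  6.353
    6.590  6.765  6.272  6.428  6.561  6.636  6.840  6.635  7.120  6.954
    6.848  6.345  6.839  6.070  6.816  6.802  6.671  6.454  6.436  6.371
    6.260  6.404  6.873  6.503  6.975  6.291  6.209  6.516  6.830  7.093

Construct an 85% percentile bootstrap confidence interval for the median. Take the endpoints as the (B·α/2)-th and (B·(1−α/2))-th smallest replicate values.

Sorted replicates: 6.070, 6.165, 6.209, 6.260, 6.272, 6.291, 6.345, 6.353, 6.371, 6.382, 6.404, 6.428, 6.436, 6.454, 6.469, 6.503, 6.516, 6.561, 6.590, 6.635, 6.636, 6.671, 6.752, 6.756, 6.765, 6.802, 6.816, 6.818, 6.830, 6.839, 6.840, 6.848, 6.851, 6.873, 6.914, 6.954, 6.975, 7.093, 7.120, 7.237
α = 0.15; lower rank = 40 × 0.075 = 3; upper rank = 40 × 0.925 = 37.
The 3rd smallest replicate is 6.209; the 37th is 6.975.

(6.209, 6.975)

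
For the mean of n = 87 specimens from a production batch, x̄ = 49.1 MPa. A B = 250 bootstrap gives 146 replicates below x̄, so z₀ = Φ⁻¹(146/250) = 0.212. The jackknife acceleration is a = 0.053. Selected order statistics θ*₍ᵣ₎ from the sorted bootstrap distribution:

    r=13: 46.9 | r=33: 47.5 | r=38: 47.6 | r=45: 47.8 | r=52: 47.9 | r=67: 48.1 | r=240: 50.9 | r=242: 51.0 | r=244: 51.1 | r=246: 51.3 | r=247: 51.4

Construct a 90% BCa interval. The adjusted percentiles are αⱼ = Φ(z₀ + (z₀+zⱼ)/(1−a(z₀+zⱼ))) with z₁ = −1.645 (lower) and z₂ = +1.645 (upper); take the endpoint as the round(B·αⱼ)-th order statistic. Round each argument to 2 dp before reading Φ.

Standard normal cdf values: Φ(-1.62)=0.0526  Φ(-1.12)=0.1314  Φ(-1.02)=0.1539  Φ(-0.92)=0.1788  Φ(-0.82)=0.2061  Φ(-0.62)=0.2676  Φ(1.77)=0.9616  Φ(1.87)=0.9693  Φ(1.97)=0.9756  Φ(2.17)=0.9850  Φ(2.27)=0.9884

(47.5, 51.4)

Lower: z₀ + z₁ = 0.212 + (-1.645) = -1.433; 1 − a(z₀+z₁) = 1 − (0.053)(-1.433) = 1.0759; argument = 0.212 + (-1.433)/1.0759 = -1.1198 → -1.12.
α₁ = Φ(-1.12) = 0.1314; rank = round(250 × 0.1314) = 33; θ*₍33₎ = 47.5.
Upper: z₀ + z₂ = 1.857; 1 − a(z₀+z₂) = 0.9016; argument = 2.2717 → 2.27; α₂ = 0.9884; rank = 247; θ*₍247₎ = 51.4.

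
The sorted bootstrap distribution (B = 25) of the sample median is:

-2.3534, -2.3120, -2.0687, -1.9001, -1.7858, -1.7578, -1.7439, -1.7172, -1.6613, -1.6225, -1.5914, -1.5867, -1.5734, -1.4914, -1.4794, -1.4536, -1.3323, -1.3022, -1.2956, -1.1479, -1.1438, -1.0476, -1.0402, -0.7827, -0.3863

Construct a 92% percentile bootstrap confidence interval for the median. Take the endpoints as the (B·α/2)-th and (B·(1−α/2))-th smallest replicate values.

(-2.3534, -0.7827)

α = 0.08; lower rank = 25 × 0.040 = 1; upper rank = 25 × 0.960 = 24.
The 1st smallest replicate is -2.3534; the 24th is -0.7827.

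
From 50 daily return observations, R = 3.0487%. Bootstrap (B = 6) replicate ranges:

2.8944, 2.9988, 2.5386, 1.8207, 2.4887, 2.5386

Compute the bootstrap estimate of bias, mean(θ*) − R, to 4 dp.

bias = −0.5021

mean(θ*) = (2.8944 + 2.9988 + 2.5386 + 1.8207 + 2.4887 + 2.5386) / 6 = 2.54663
bias = 2.54663 − 3.0487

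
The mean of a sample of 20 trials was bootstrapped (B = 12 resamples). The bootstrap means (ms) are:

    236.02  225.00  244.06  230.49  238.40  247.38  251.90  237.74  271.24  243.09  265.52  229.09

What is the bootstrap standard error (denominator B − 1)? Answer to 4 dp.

Bootstrap SE is the standard deviation of the 12 replicate means.
Mean of replicates: (236.02 + 225.00 + 244.06 + 230.49 + 238.40 + 247.38 + 251.90 + 237.74 + 271.24 + 243.09 + 265.52 + 229.09) / 12 = 2919.93000 / 12 = 243.32750
Sum of squared deviations: (−7.30750)² + (−18.32750)² + (+0.73250)² + (−12.83750)² + (−4.92750)² + (+4.05250)² + (+8.57250)² + (−5.58750)² + (+27.91250)² + (−0.23750)² + (+22.19250)² + (−14.23750)² = 2174.42322
Variance = 2174.42322 / 11 = 197.67484
SE* = √197.67484

SE* = 14.0597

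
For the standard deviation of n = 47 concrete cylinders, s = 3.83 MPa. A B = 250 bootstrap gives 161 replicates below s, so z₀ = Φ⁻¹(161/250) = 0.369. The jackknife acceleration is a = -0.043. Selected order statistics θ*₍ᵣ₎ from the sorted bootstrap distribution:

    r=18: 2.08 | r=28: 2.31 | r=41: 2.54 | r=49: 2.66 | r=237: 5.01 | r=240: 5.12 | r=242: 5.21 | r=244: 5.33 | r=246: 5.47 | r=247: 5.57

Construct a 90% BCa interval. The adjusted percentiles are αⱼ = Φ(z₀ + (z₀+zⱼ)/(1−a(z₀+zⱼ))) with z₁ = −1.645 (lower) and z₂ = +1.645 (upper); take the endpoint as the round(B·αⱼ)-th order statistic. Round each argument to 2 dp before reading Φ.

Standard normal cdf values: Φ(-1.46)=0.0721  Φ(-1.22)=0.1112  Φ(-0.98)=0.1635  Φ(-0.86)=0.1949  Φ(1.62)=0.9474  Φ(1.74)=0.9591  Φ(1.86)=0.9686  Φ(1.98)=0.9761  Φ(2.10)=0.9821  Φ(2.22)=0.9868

(2.54, 5.57)

Lower: z₀ + z₁ = 0.369 + (-1.645) = -1.276; 1 − a(z₀+z₁) = 1 − (-0.043)(-1.276) = 0.9451; argument = 0.369 + (-1.276)/0.9451 = -0.9811 → -0.98.
α₁ = Φ(-0.98) = 0.1635; rank = round(250 × 0.1635) = 41; θ*₍41₎ = 2.54.
Upper: z₀ + z₂ = 2.014; 1 − a(z₀+z₂) = 1.0866; argument = 2.2225 → 2.22; α₂ = 0.9868; rank = 247; θ*₍247₎ = 5.57.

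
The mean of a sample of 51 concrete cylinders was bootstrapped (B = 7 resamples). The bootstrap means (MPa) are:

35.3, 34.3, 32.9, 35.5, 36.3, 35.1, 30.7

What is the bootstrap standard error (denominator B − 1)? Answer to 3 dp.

SE* = 1.915

Bootstrap SE is the standard deviation of the 7 replicate means.
Mean of replicates: (35.3 + 34.3 + 32.9 + 35.5 + 36.3 + 35.1 + 30.7) / 7 = 240.1000 / 7 = 34.3000
Sum of squared deviations: (+1.0000)² + (+0.0000)² + (−1.4000)² + (+1.2000)² + (+2.0000)² + (+0.8000)² + (−3.6000)² = 22.0000
Variance = 22.0000 / 6 = 3.6667
SE* = √3.6667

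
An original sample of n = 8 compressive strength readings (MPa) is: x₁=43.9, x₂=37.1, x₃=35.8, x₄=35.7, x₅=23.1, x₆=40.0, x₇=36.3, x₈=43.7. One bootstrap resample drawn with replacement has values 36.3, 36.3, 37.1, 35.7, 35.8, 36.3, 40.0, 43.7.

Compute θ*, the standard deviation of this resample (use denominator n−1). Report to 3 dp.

θ* = 2.806

Mean = 37.6500; sum of squared deviations = 55.1200
s² = 55.1200 / 7 = 7.8743
s = √7.8743 = 2.806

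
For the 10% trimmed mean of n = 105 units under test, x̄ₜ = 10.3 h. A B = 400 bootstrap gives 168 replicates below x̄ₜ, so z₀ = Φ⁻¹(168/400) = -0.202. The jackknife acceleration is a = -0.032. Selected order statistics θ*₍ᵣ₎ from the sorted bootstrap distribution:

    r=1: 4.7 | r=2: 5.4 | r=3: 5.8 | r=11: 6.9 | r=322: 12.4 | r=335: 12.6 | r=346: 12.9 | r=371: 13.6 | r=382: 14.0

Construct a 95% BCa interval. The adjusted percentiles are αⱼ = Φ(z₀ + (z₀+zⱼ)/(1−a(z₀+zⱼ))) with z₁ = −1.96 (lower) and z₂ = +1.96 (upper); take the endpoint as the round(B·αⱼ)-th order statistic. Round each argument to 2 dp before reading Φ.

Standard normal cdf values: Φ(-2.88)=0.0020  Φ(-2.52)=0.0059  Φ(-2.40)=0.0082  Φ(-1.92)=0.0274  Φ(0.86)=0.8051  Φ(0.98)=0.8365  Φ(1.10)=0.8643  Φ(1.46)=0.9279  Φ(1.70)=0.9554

(5.4, 13.6)

Lower: z₀ + z₁ = -0.202 + (-1.960) = -2.162; 1 − a(z₀+z₁) = 1 − (-0.032)(-2.162) = 0.9308; argument = -0.202 + (-2.162)/0.9308 = -2.5247 → -2.52.
α₁ = Φ(-2.52) = 0.0059; rank = round(400 × 0.0059) = 2; θ*₍2₎ = 5.4.
Upper: z₀ + z₂ = 1.758; 1 − a(z₀+z₂) = 1.0563; argument = 1.4624 → 1.46; α₂ = 0.9279; rank = 371; θ*₍371₎ = 13.6.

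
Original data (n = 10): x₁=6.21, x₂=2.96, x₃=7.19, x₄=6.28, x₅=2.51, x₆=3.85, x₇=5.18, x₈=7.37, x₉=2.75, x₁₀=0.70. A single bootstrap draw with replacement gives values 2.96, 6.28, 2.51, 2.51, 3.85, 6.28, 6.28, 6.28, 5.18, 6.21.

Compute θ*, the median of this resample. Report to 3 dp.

θ* = 5.695

Sorted: 2.51, 2.51, 2.96, 3.85, 5.18, 6.21, 6.28, 6.28, 6.28, 6.28
Median = average of the two middle values = 5.695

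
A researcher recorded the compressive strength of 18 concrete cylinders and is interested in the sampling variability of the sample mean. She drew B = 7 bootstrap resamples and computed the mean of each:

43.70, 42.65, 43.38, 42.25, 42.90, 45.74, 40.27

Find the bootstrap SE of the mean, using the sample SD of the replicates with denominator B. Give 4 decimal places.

SE* = 1.5254

Bootstrap SE is the standard deviation of the 7 replicate means.
Mean of replicates: (43.70 + 42.65 + 43.38 + 42.25 + 42.90 + 45.74 + 40.27) / 7 = 300.89000 / 7 = 42.98429
Sum of squared deviations: (+0.71571)² + (−0.33429)² + (+0.39571)² + (−0.73429)² + (−0.08429)² + (+2.75571)² + (−2.71429)² = 16.28817
Variance = 16.28817 / 7 = 2.32688
SE* = √2.32688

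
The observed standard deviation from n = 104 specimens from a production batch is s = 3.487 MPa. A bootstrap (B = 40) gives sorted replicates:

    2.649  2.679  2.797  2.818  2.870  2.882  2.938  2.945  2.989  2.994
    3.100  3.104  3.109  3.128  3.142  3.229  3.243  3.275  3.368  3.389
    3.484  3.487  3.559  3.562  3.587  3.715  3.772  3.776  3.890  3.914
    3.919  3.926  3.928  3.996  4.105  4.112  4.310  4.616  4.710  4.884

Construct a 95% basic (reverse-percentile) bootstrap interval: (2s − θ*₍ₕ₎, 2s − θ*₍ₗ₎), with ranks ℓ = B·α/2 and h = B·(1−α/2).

(2.264, 4.325)

Percentile endpoints at ranks 1 and 39: θ*₍1₎ = 2.649, θ*₍39₎ = 4.710.
Basic interval reflects these around s:
  lower = 2 × 3.487 − 4.710 = 2.264
  upper = 2 × 3.487 − 2.649 = 4.325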